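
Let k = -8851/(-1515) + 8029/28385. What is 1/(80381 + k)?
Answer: 1228665/98768847067 ≈ 1.2440e-5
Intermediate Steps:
k = 7525702/1228665 (k = -8851*(-1/1515) + 8029*(1/28385) = 8851/1515 + 1147/4055 = 7525702/1228665 ≈ 6.1251)
1/(80381 + k) = 1/(80381 + 7525702/1228665) = 1/(98768847067/1228665) = 1228665/98768847067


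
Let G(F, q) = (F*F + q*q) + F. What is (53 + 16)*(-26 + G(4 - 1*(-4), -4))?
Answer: 4278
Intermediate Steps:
G(F, q) = F + F² + q² (G(F, q) = (F² + q²) + F = F + F² + q²)
(53 + 16)*(-26 + G(4 - 1*(-4), -4)) = (53 + 16)*(-26 + ((4 - 1*(-4)) + (4 - 1*(-4))² + (-4)²)) = 69*(-26 + ((4 + 4) + (4 + 4)² + 16)) = 69*(-26 + (8 + 8² + 16)) = 69*(-26 + (8 + 64 + 16)) = 69*(-26 + 88) = 69*62 = 4278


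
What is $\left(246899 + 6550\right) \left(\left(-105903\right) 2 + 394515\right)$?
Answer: $46307413341$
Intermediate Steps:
$\left(246899 + 6550\right) \left(\left(-105903\right) 2 + 394515\right) = 253449 \left(-211806 + 394515\right) = 253449 \cdot 182709 = 46307413341$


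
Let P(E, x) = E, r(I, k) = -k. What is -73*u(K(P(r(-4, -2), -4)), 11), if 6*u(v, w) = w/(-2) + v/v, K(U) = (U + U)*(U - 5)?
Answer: 219/4 ≈ 54.750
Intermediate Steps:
K(U) = 2*U*(-5 + U) (K(U) = (2*U)*(-5 + U) = 2*U*(-5 + U))
u(v, w) = 1/6 - w/12 (u(v, w) = (w/(-2) + v/v)/6 = (w*(-1/2) + 1)/6 = (-w/2 + 1)/6 = (1 - w/2)/6 = 1/6 - w/12)
-73*u(K(P(r(-4, -2), -4)), 11) = -73*(1/6 - 1/12*11) = -73*(1/6 - 11/12) = -73*(-3/4) = 219/4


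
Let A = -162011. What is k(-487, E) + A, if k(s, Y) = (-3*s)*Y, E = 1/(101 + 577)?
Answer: -36613999/226 ≈ -1.6201e+5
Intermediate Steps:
E = 1/678 ≈ 0.0014749
k(s, Y) = -3*Y*s
k(-487, E) + A = -3*1/678*(-487) - 162011 = 487/226 - 162011 = -36613999/226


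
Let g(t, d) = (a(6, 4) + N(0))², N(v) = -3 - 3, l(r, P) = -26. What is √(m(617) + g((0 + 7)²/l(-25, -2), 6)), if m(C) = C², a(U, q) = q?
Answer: √380693 ≈ 617.00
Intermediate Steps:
N(v) = -6
g(t, d) = 4 (g(t, d) = (4 - 6)² = (-2)² = 4)
√(m(617) + g((0 + 7)²/l(-25, -2), 6)) = √(617² + 4) = √(380689 + 4) = √380693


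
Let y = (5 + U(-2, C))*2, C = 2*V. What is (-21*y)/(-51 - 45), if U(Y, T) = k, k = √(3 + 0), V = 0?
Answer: 35/16 + 7*√3/16 ≈ 2.9453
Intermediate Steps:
k = √3 ≈ 1.7320
C = 0 (C = 2*0 = 0)
U(Y, T) = √3
y = 10 + 2*√3 (y = (5 + √3)*2 = 10 + 2*√3 ≈ 13.464)
(-21*y)/(-51 - 45) = (-21*(10 + 2*√3))/(-51 - 45) = (-210 - 42*√3)/(-96) = (-210 - 42*√3)*(-1/96) = 35/16 + 7*√3/16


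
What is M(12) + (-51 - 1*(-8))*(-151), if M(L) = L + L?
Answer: 6517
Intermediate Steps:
M(L) = 2*L
M(12) + (-51 - 1*(-8))*(-151) = 2*12 + (-51 - 1*(-8))*(-151) = 24 + (-51 + 8)*(-151) = 24 - 43*(-151) = 24 + 6493 = 6517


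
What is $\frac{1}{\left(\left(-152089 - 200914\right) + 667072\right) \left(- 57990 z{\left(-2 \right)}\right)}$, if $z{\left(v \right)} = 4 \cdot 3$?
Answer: $- \frac{1}{218554335720} \approx -4.5755 \cdot 10^{-12}$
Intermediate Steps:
$z{\left(v \right)} = 12$
$\frac{1}{\left(\left(-152089 - 200914\right) + 667072\right) \left(- 57990 z{\left(-2 \right)}\right)} = \frac{1}{\left(\left(-152089 - 200914\right) + 667072\right) \left(\left(-57990\right) 12\right)} = \frac{1}{\left(-353003 + 667072\right) \left(-695880\right)} = \frac{1}{314069} \left(- \frac{1}{695880}\right) = - \frac{1}{218554335720}$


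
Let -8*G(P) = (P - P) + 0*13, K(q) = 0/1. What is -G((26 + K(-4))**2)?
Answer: 0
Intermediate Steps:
K(q) = 0 (K(q) = 0*1 = 0)
G(P) = 0 (G(P) = -((P - P) + 0*13)/8 = -(0 + 0)/8 = -1/8*0 = 0)
-G((26 + K(-4))**2) = -1*0 = 0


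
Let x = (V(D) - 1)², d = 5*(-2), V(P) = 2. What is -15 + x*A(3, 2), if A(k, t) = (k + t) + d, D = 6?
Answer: -20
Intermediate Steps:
d = -10
x = 1 (x = (2 - 1)² = 1² = 1)
A(k, t) = -10 + k + t (A(k, t) = (k + t) - 10 = -10 + k + t)
-15 + x*A(3, 2) = -15 + 1*(-10 + 3 + 2) = -15 + 1*(-5) = -15 - 5 = -20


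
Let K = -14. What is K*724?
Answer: -10136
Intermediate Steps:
K*724 = -14*724 = -10136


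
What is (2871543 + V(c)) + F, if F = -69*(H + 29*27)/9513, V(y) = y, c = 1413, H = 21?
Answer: 3036708328/1057 ≈ 2.8730e+6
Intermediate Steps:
F = -6164/1057 (F = -69*(21 + 29*27)/9513 = -69*(21 + 783)/9513 = -55476/9513 = -69*268/3171 = -6164/1057 ≈ -5.8316)
(2871543 + V(c)) + F = (2871543 + 1413) - 6164/1057 = 2872956 - 6164/1057 = 3036708328/1057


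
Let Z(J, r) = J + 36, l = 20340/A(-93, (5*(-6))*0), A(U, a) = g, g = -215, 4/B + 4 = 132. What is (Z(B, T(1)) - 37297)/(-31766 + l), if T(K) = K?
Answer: 51271093/43840192 ≈ 1.1695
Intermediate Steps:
B = 1/32 (B = 4/(-4 + 132) = 4/128 = 4*(1/128) = 1/32 ≈ 0.031250)
A(U, a) = -215
l = -4068/43 (l = 20340/(-215) = 20340*(-1/215) = -4068/43 ≈ -94.605)
Z(J, r) = 36 + J
(Z(B, T(1)) - 37297)/(-31766 + l) = ((36 + 1/32) - 37297)/(-31766 - 4068/43) = (1153/32 - 37297)/(-1370006/43) = -1192351/32*(-43/1370006) = 51271093/43840192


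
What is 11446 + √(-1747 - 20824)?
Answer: 11446 + I*√22571 ≈ 11446.0 + 150.24*I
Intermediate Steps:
11446 + √(-1747 - 20824) = 11446 + √(-22571) = 11446 + I*√22571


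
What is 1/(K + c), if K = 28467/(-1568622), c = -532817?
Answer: -522874/278596165547 ≈ -1.8768e-6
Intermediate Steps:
K = -9489/522874 (K = 28467*(-1/1568622) = -9489/522874 ≈ -0.018148)
1/(K + c) = 1/(-9489/522874 - 532817) = 1/(-278596165547/522874) = -522874/278596165547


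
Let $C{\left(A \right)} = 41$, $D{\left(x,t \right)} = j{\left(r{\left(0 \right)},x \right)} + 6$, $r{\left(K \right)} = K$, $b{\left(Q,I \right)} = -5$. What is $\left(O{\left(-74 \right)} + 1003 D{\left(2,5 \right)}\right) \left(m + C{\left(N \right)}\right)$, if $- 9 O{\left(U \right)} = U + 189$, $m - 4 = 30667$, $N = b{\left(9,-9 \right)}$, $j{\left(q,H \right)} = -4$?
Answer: $\frac{550942568}{9} \approx 6.1216 \cdot 10^{7}$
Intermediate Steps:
$N = -5$
$m = 30671$ ($m = 4 + 30667 = 30671$)
$D{\left(x,t \right)} = 2$ ($D{\left(x,t \right)} = -4 + 6 = 2$)
$O{\left(U \right)} = -21 - \frac{U}{9}$ ($O{\left(U \right)} = - \frac{U + 189}{9} = - \frac{189 + U}{9} = -21 - \frac{U}{9}$)
$\left(O{\left(-74 \right)} + 1003 D{\left(2,5 \right)}\right) \left(m + C{\left(N \right)}\right) = \left(\left(-21 - - \frac{74}{9}\right) + 1003 \cdot 2\right) \left(30671 + 41\right) = \left(\left(-21 + \frac{74}{9}\right) + 2006\right) 30712 = \left(- \frac{115}{9} + 2006\right) 30712 = \frac{17939}{9} \cdot 30712 = \frac{550942568}{9}$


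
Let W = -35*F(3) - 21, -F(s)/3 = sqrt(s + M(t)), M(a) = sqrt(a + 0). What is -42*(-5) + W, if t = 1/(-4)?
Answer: 189 + 105*sqrt(12 + 2*I)/2 ≈ 371.49 + 15.103*I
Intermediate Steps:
t = -1/4 ≈ -0.25000
M(a) = sqrt(a)
F(s) = -3*sqrt(s + I/2) (F(s) = -3*sqrt(s + sqrt(-1/4)) = -3*sqrt(s + I/2))
W = -21 + 105*sqrt(12 + 2*I)/2 (W = -(-105)*sqrt(2*I + 4*3)/2 - 21 = -(-105)*sqrt(2*I + 12)/2 - 21 = -(-105)*sqrt(12 + 2*I)/2 - 21 = 105*sqrt(12 + 2*I)/2 - 21 = -21 + 105*sqrt(12 + 2*I)/2 ≈ 161.49 + 15.103*I)
-42*(-5) + W = -42*(-5) + (-21 + 105*sqrt(12 + 2*I)/2) = 210 + (-21 + 105*sqrt(12 + 2*I)/2) = 189 + 105*sqrt(12 + 2*I)/2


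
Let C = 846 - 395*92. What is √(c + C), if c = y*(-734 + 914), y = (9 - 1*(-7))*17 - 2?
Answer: √13106 ≈ 114.48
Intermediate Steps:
y = 270 (y = (9 + 7)*17 - 2 = 16*17 - 2 = 272 - 2 = 270)
C = -35494 (C = 846 - 36340 = -35494)
c = 48600 (c = 270*(-734 + 914) = 270*180 = 48600)
√(c + C) = √(48600 - 35494) = √13106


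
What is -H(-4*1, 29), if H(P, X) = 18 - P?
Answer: -22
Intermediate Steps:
-H(-4*1, 29) = -(18 - (-4)) = -(18 - 1*(-4)) = -(18 + 4) = -1*22 = -22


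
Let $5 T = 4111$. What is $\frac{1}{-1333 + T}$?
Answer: $- \frac{5}{2554} \approx -0.0019577$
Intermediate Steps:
$T = \frac{4111}{5}$ ($T = \frac{1}{5} \cdot 4111 = \frac{4111}{5} \approx 822.2$)
$\frac{1}{-1333 + T} = \frac{1}{-1333 + \frac{4111}{5}} = \frac{1}{- \frac{2554}{5}} = - \frac{5}{2554}$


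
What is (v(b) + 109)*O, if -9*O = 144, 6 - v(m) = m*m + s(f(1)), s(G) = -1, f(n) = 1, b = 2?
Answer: -1792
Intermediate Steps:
v(m) = 7 - m**2 (v(m) = 6 - (m*m - 1) = 6 - (m**2 - 1) = 6 - (-1 + m**2) = 6 + (1 - m**2) = 7 - m**2)
O = -16 (O = -1/9*144 = -16)
(v(b) + 109)*O = ((7 - 1*2**2) + 109)*(-16) = ((7 - 1*4) + 109)*(-16) = ((7 - 4) + 109)*(-16) = (3 + 109)*(-16) = 112*(-16) = -1792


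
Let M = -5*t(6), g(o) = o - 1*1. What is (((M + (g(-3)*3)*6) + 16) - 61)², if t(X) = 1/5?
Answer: 13924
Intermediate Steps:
t(X) = ⅕
g(o) = -1 + o (g(o) = o - 1 = -1 + o)
M = -1 (M = -5*⅕ = -1)
(((M + (g(-3)*3)*6) + 16) - 61)² = (((-1 + ((-1 - 3)*3)*6) + 16) - 61)² = (((-1 - 4*3*6) + 16) - 61)² = (((-1 - 12*6) + 16) - 61)² = (((-1 - 72) + 16) - 61)² = ((-73 + 16) - 61)² = (-57 - 61)² = (-118)² = 13924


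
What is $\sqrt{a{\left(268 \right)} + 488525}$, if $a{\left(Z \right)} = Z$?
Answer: $\sqrt{488793} \approx 699.14$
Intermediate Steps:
$\sqrt{a{\left(268 \right)} + 488525} = \sqrt{268 + 488525} = \sqrt{488793}$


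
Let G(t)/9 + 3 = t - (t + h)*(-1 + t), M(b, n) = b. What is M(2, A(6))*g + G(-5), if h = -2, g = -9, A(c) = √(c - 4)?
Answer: -468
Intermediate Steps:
A(c) = √(-4 + c)
G(t) = -27 + 9*t - 9*(-1 + t)*(-2 + t) (G(t) = -27 + 9*(t - (t - 2)*(-1 + t)) = -27 + 9*(t - (-2 + t)*(-1 + t)) = -27 + 9*(t - (-1 + t)*(-2 + t)) = -27 + (9*t - 9*(-1 + t)*(-2 + t)) = -27 + 9*t - 9*(-1 + t)*(-2 + t))
M(2, A(6))*g + G(-5) = 2*(-9) + (-45 - 9*(-5)² + 36*(-5)) = -18 + (-45 - 9*25 - 180) = -18 + (-45 - 225 - 180) = -18 - 450 = -468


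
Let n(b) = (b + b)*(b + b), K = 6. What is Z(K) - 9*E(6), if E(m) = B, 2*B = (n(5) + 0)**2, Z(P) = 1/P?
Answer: -269999/6 ≈ -45000.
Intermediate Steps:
Z(P) = 1/P
n(b) = 4*b**2 (n(b) = (2*b)*(2*b) = 4*b**2)
B = 5000 (B = (4*5**2 + 0)**2/2 = (4*25 + 0)**2/2 = (100 + 0)**2/2 = (1/2)*100**2 = (1/2)*10000 = 5000)
E(m) = 5000
Z(K) - 9*E(6) = 1/6 - 9*5000 = 1/6 - 45000 = -269999/6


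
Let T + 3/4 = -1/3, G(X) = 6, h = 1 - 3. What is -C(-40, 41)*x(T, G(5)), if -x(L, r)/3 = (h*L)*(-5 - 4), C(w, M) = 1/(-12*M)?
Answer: 39/328 ≈ 0.11890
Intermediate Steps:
h = -2
C(w, M) = -1/(12*M)
T = -13/12 (T = -3/4 - 1/3 = -13/12 ≈ -1.0833)
x(L, r) = -54*L (x(L, r) = -3*(-2*L)*(-5 - 4) = -3*(-2*L)*(-9) = -54*L)
-C(-40, 41)*x(T, G(5)) = -(-1/12/41)*(-54*(-13/12)) = -(-1/12*1/41)*117/2 = -(-1)*117/(492*2) = -1*(-39/328) = 39/328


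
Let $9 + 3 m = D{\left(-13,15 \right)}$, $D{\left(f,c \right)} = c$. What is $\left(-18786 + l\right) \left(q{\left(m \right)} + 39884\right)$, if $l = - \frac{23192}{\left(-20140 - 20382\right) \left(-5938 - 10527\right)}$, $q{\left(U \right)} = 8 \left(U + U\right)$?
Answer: $- \frac{250151979770159176}{333597365} \approx -7.4986 \cdot 10^{8}$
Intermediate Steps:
$m = 2$ ($m = -3 + \frac{1}{3} \cdot 15 = -3 + 5 = 2$)
$q{\left(U \right)} = 16 U$ ($q{\left(U \right)} = 8 \cdot 2 U = 16 U$)
$l = - \frac{11596}{333597365}$ ($l = - \frac{23192}{\left(-40522\right) \left(-16465\right)} = - \frac{23192}{667194730} = \left(-23192\right) \frac{1}{667194730} = - \frac{11596}{333597365} \approx -3.476 \cdot 10^{-5}$)
$\left(-18786 + l\right) \left(q{\left(m \right)} + 39884\right) = \left(-18786 - \frac{11596}{333597365}\right) \left(16 \cdot 2 + 39884\right) = - \frac{6266960110486 \left(32 + 39884\right)}{333597365} = \left(- \frac{6266960110486}{333597365}\right) 39916 = - \frac{250151979770159176}{333597365}$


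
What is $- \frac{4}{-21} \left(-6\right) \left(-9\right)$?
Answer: $\frac{72}{7} \approx 10.286$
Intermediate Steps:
$- \frac{4}{-21} \left(-6\right) \left(-9\right) = \left(-4\right) \left(- \frac{1}{21}\right) \left(-6\right) \left(-9\right) = \frac{4}{21} \left(-6\right) \left(-9\right) = \left(- \frac{8}{7}\right) \left(-9\right) = \frac{72}{7}$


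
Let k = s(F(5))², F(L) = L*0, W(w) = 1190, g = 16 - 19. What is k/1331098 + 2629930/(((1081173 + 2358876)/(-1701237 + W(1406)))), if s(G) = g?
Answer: -5951345289951507139/4579042343802 ≈ -1.2997e+6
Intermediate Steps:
g = -3
F(L) = 0
s(G) = -3
k = 9 (k = (-3)² = 9)
k/1331098 + 2629930/(((1081173 + 2358876)/(-1701237 + W(1406)))) = 9/1331098 + 2629930/(((1081173 + 2358876)/(-1701237 + 1190))) = 9*(1/1331098) + 2629930/((3440049/(-1700047))) = 9/1331098 + 2629930/((3440049*(-1/1700047))) = 9/1331098 + 2629930/(-3440049/1700047) = 9/1331098 + 2629930*(-1700047/3440049) = 9/1331098 - 4471004606710/3440049 = -5951345289951507139/4579042343802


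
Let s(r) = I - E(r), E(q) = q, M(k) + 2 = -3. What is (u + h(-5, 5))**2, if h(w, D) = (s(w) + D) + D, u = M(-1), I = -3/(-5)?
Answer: 2809/25 ≈ 112.36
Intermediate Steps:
M(k) = -5 (M(k) = -2 - 3 = -5)
I = 3/5 (I = -3*(-1/5) = 3/5 ≈ 0.60000)
s(r) = 3/5 - r
u = -5
h(w, D) = 3/5 - w + 2*D (h(w, D) = ((3/5 - w) + D) + D = (3/5 + D - w) + D = 3/5 - w + 2*D)
(u + h(-5, 5))**2 = (-5 + (3/5 - 1*(-5) + 2*5))**2 = (-5 + (3/5 + 5 + 10))**2 = (-5 + 78/5)**2 = (53/5)**2 = 2809/25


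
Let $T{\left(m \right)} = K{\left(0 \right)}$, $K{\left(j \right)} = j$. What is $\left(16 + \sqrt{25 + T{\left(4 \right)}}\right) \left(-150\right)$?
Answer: $-3150$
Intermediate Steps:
$T{\left(m \right)} = 0$
$\left(16 + \sqrt{25 + T{\left(4 \right)}}\right) \left(-150\right) = \left(16 + \sqrt{25 + 0}\right) \left(-150\right) = \left(16 + \sqrt{25}\right) \left(-150\right) = \left(16 + 5\right) \left(-150\right) = 21 \left(-150\right) = -3150$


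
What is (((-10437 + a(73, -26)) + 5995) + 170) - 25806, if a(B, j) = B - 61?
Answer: -30066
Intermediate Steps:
a(B, j) = -61 + B
(((-10437 + a(73, -26)) + 5995) + 170) - 25806 = (((-10437 + (-61 + 73)) + 5995) + 170) - 25806 = (((-10437 + 12) + 5995) + 170) - 25806 = ((-10425 + 5995) + 170) - 25806 = (-4430 + 170) - 25806 = -4260 - 25806 = -30066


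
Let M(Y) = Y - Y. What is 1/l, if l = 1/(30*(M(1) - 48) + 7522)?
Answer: 6082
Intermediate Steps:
M(Y) = 0
l = 1/6082 (l = 1/(30*(0 - 48) + 7522) = 1/(30*(-48) + 7522) = 1/(-1440 + 7522) = 1/6082 ≈ 0.00016442)
1/l = 1/(1/6082) = 6082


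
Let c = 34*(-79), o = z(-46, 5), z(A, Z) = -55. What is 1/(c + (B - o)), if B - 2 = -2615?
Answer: -1/5244 ≈ -0.00019069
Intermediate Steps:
B = -2613 (B = 2 - 2615 = -2613)
o = -55
c = -2686
1/(c + (B - o)) = 1/(-2686 + (-2613 - 1*(-55))) = 1/(-2686 + (-2613 + 55)) = 1/(-2686 - 2558) = 1/(-5244) = -1/5244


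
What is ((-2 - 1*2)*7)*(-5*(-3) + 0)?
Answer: -420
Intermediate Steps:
((-2 - 1*2)*7)*(-5*(-3) + 0) = ((-2 - 2)*7)*(15 + 0) = -4*7*15 = -28*15 = -420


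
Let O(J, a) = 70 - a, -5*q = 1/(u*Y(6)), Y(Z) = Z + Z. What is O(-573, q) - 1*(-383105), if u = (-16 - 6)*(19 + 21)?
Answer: 20231639999/52800 ≈ 3.8318e+5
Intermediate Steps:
Y(Z) = 2*Z
u = -880 (u = -22*40 = -880)
q = 1/52800 (q = -1/(5*((-1760*6))) = -1/(5*((-880*12))) = -1/5/(-10560) = -1/5*(-1/10560) = 1/52800 ≈ 1.8939e-5)
O(-573, q) - 1*(-383105) = (70 - 1*1/52800) - 1*(-383105) = (70 - 1/52800) + 383105 = 3695999/52800 + 383105 = 20231639999/52800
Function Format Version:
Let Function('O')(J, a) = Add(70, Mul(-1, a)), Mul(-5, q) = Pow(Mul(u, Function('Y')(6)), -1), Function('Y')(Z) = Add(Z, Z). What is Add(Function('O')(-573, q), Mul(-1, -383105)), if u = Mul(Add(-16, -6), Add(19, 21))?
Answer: Rational(20231639999, 52800) ≈ 3.8318e+5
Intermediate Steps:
Function('Y')(Z) = Mul(2, Z)
u = -880 (u = Mul(-22, 40) = -880)
q = Rational(1, 52800) (q = Mul(Rational(-1, 5), Pow(Mul(-880, Mul(2, 6)), -1)) = Mul(Rational(-1, 5), Pow(Mul(-880, 12), -1)) = Mul(Rational(-1, 5), Pow(-10560, -1)) = Mul(Rational(-1, 5), Rational(-1, 10560)) = Rational(1, 52800) ≈ 1.8939e-5)
Add(Function('O')(-573, q), Mul(-1, -383105)) = Add(Add(70, Mul(-1, Rational(1, 52800))), Mul(-1, -383105)) = Add(Add(70, Rational(-1, 52800)), 383105) = Add(Rational(3695999, 52800), 383105) = Rational(20231639999, 52800)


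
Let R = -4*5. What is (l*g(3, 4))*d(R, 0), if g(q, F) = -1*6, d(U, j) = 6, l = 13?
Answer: -468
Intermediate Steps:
R = -20
g(q, F) = -6
(l*g(3, 4))*d(R, 0) = (13*(-6))*6 = -78*6 = -468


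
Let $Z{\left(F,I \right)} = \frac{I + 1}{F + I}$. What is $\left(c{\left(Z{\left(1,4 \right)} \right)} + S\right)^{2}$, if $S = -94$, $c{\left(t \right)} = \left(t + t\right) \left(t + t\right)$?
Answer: $8100$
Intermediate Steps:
$Z{\left(F,I \right)} = \frac{1 + I}{F + I}$
$c{\left(t \right)} = 4 t^{2}$ ($c{\left(t \right)} = 2 t 2 t = 4 t^{2}$)
$\left(c{\left(Z{\left(1,4 \right)} \right)} + S\right)^{2} = \left(4 \left(\frac{1 + 4}{1 + 4}\right)^{2} - 94\right)^{2} = \left(4 \left(\frac{1}{5} \cdot 5\right)^{2} - 94\right)^{2} = \left(4 \cdot 1^{2} - 94\right)^{2} = \left(4 \cdot 1 - 94\right)^{2} = \left(4 - 94\right)^{2} = \left(-90\right)^{2} = 8100$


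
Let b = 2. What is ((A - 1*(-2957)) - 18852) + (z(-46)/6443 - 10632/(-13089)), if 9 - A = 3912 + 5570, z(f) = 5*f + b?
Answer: -713093163484/28110809 ≈ -25367.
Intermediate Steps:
z(f) = 2 + 5*f (z(f) = 5*f + 2 = 2 + 5*f)
A = -9473 (A = 9 - (3912 + 5570) = 9 - 1*9482 = 9 - 9482 = -9473)
((A - 1*(-2957)) - 18852) + (z(-46)/6443 - 10632/(-13089)) = ((-9473 - 1*(-2957)) - 18852) + ((2 + 5*(-46))/6443 - 10632/(-13089)) = ((-9473 + 2957) - 18852) + ((2 - 230)*(1/6443) - 10632*(-1/13089)) = (-6516 - 18852) + (-228*1/6443 + 3544/4363) = -25368 + (-228/6443 + 3544/4363) = -25368 + 21839228/28110809 = -713093163484/28110809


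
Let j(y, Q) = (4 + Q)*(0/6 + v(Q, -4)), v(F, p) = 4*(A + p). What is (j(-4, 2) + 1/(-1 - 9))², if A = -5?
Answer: 4669921/100 ≈ 46699.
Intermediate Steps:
v(F, p) = -20 + 4*p (v(F, p) = 4*(-5 + p) = -20 + 4*p)
j(y, Q) = -144 - 36*Q (j(y, Q) = (4 + Q)*(0/6 + (-20 + 4*(-4))) = (4 + Q)*(0*(⅙) + (-20 - 16)) = (4 + Q)*(0 - 36) = (4 + Q)*(-36) = -144 - 36*Q)
(j(-4, 2) + 1/(-1 - 9))² = ((-144 - 36*2) + 1/(-1 - 9))² = ((-144 - 72) + 1/(-10))² = (-216 - ⅒)² = (-2161/10)² = 4669921/100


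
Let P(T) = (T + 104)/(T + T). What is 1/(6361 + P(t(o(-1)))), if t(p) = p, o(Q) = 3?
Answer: 6/38273 ≈ 0.00015677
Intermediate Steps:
P(T) = (104 + T)/(2*T) (P(T) = (104 + T)/((2*T)) = (104 + T)*(1/(2*T)) = (104 + T)/(2*T))
1/(6361 + P(t(o(-1)))) = 1/(6361 + (½)*(104 + 3)/3) = 1/(6361 + (½)*(⅓)*107) = 1/(6361 + 107/6) = 1/(38273/6) = 6/38273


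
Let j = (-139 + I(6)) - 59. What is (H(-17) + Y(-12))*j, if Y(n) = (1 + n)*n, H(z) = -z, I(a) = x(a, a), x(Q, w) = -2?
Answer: -29800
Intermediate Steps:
I(a) = -2
j = -200 (j = (-139 - 2) - 59 = -141 - 59 = -200)
Y(n) = n*(1 + n)
(H(-17) + Y(-12))*j = (-1*(-17) - 12*(1 - 12))*(-200) = (17 - 12*(-11))*(-200) = (17 + 132)*(-200) = 149*(-200) = -29800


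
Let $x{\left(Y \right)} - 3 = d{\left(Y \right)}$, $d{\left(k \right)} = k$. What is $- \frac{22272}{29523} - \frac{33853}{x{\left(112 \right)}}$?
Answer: $- \frac{334001133}{1131715} \approx -295.13$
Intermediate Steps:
$x{\left(Y \right)} = 3 + Y$
$- \frac{22272}{29523} - \frac{33853}{x{\left(112 \right)}} = - \frac{22272}{29523} - \frac{33853}{3 + 112} = \left(-22272\right) \frac{1}{29523} - \frac{33853}{115} = - \frac{7424}{9841} - \frac{33853}{115} = - \frac{334001133}{1131715}$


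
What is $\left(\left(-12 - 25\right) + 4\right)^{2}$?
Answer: $1089$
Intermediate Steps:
$\left(\left(-12 - 25\right) + 4\right)^{2} = \left(-37 + 4\right)^{2} = \left(-33\right)^{2} = 1089$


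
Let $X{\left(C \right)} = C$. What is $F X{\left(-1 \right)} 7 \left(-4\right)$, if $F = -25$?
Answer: $-700$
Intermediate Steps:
$F X{\left(-1 \right)} 7 \left(-4\right) = \left(-25\right) \left(-1\right) 7 \left(-4\right) = 25 \left(-28\right) = -700$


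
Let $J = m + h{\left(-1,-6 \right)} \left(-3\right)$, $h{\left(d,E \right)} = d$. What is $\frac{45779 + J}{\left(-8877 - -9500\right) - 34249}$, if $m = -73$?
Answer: $- \frac{1063}{782} \approx -1.3593$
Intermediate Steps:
$J = -70$ ($J = -73 - -3 = -73 + 3 = -70$)
$\frac{45779 + J}{\left(-8877 - -9500\right) - 34249} = \frac{45779 - 70}{\left(-8877 - -9500\right) - 34249} = \frac{45709}{\left(-8877 + 9500\right) - 34249} = \frac{45709}{623 - 34249} = \frac{45709}{-33626} = 45709 \left(- \frac{1}{33626}\right) = - \frac{1063}{782}$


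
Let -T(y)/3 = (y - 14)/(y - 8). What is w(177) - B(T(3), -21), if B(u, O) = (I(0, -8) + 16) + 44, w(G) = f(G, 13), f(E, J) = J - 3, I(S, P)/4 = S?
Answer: -50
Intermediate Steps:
I(S, P) = 4*S
T(y) = -3*(-14 + y)/(-8 + y) (T(y) = -3*(y - 14)/(y - 8) = -3*(-14 + y)/(-8 + y))
f(E, J) = -3 + J
w(G) = 10 (w(G) = -3 + 13 = 10)
B(u, O) = 60 (B(u, O) = (4*0 + 16) + 44 = (0 + 16) + 44 = 16 + 44 = 60)
w(177) - B(T(3), -21) = 10 - 1*60 = 10 - 60 = -50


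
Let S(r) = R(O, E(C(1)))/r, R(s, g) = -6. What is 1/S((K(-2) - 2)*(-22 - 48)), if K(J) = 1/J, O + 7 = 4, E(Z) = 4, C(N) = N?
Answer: -175/6 ≈ -29.167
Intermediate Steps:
O = -3 (O = -7 + 4 = -3)
S(r) = -6/r
1/S((K(-2) - 2)*(-22 - 48)) = 1/(-6*1/((-22 - 48)*(1/(-2) - 2))) = 1/(-6*(-1/(70*(-½ - 2)))) = 1/(-6/((-5/2*(-70)))) = 1/(-6/175) = -175/6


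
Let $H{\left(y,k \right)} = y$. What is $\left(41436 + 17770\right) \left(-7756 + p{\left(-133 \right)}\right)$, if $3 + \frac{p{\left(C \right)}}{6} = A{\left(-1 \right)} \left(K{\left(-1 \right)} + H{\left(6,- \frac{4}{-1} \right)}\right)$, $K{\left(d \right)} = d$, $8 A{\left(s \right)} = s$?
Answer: $- \frac{920978933}{2} \approx -4.6049 \cdot 10^{8}$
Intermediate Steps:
$A{\left(s \right)} = \frac{s}{8}$
$p{\left(C \right)} = - \frac{87}{4}$ ($p{\left(C \right)} = -18 + 6 \cdot \frac{1}{8} \left(-1\right) \left(-1 + 6\right) = -18 + 6 \left(\left(- \frac{1}{8}\right) 5\right) = -18 + 6 \left(- \frac{5}{8}\right) = -18 - \frac{15}{4} = - \frac{87}{4}$)
$\left(41436 + 17770\right) \left(-7756 + p{\left(-133 \right)}\right) = \left(41436 + 17770\right) \left(-7756 - \frac{87}{4}\right) = 59206 \left(- \frac{31111}{4}\right) = - \frac{920978933}{2}$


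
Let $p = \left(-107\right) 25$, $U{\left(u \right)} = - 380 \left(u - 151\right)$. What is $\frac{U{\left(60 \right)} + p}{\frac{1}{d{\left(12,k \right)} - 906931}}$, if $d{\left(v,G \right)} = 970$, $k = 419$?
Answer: $-28904685705$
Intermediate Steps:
$U{\left(u \right)} = 57380 - 380 u$ ($U{\left(u \right)} = - 380 \left(-151 + u\right) = 57380 - 380 u$)
$p = -2675$
$\frac{U{\left(60 \right)} + p}{\frac{1}{d{\left(12,k \right)} - 906931}} = \frac{\left(57380 - 22800\right) - 2675}{\frac{1}{970 - 906931}} = \frac{\left(57380 - 22800\right) - 2675}{\frac{1}{-905961}} = \frac{34580 - 2675}{- \frac{1}{905961}} = 31905 \left(-905961\right) = -28904685705$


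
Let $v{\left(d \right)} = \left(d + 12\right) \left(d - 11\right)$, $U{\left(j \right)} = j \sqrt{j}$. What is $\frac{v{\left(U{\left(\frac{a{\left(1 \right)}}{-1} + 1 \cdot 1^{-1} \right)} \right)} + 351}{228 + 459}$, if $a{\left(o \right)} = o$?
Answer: $\frac{73}{229} \approx 0.31878$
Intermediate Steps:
$U{\left(j \right)} = j^{\frac{3}{2}}$
$v{\left(d \right)} = \left(-11 + d\right) \left(12 + d\right)$ ($v{\left(d \right)} = \left(12 + d\right) \left(-11 + d\right) = \left(-11 + d\right) \left(12 + d\right)$)
$\frac{v{\left(U{\left(\frac{a{\left(1 \right)}}{-1} + 1 \cdot 1^{-1} \right)} \right)} + 351}{228 + 459} = \frac{\left(-132 + \left(1 \frac{1}{-1} + 1 \cdot 1^{-1}\right)^{\frac{3}{2}} + \left(\left(1 \frac{1}{-1} + 1 \cdot 1^{-1}\right)^{\frac{3}{2}}\right)^{2}\right) + 351}{228 + 459} = \frac{\left(-132 + \left(1 \left(-1\right) + 1 \cdot 1\right)^{\frac{3}{2}} + \left(\left(1 \left(-1\right) + 1 \cdot 1\right)^{\frac{3}{2}}\right)^{2}\right) + 351}{687} = \left(\left(-132 + \left(-1 + 1\right)^{\frac{3}{2}} + \left(\left(-1 + 1\right)^{\frac{3}{2}}\right)^{2}\right) + 351\right) \frac{1}{687} = \left(\left(-132 + 0^{\frac{3}{2}} + \left(0^{\frac{3}{2}}\right)^{2}\right) + 351\right) \frac{1}{687} = \left(\left(-132 + 0 + 0^{2}\right) + 351\right) \frac{1}{687} = \left(\left(-132 + 0 + 0\right) + 351\right) \frac{1}{687} = \left(-132 + 351\right) \frac{1}{687} = 219 \cdot \frac{1}{687} = \frac{73}{229}$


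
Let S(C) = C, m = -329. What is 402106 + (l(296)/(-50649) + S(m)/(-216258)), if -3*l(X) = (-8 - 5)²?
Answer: 629195450454701/1564750206 ≈ 4.0211e+5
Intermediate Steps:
l(X) = -169/3 (l(X) = -(-8 - 5)²/3 = -⅓*(-13)² = -⅓*169 = -169/3)
402106 + (l(296)/(-50649) + S(m)/(-216258)) = 402106 + (-169/3/(-50649) - 329/(-216258)) = 402106 + (-169/3*(-1/50649) - 329*(-1/216258)) = 402106 + (169/151947 + 47/30894) = 402106 + 4120865/1564750206 = 629195450454701/1564750206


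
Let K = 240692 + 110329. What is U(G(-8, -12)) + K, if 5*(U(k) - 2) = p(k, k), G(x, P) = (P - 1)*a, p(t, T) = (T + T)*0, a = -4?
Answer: 351023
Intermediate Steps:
K = 351021
p(t, T) = 0 (p(t, T) = (2*T)*0 = 0)
G(x, P) = 4 - 4*P (G(x, P) = (P - 1)*(-4) = (-1 + P)*(-4) = 4 - 4*P)
U(k) = 2 (U(k) = 2 + (1/5)*0 = 2 + 0 = 2)
U(G(-8, -12)) + K = 2 + 351021 = 351023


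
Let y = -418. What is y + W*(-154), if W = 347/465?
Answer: -247808/465 ≈ -532.92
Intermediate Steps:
W = 347/465 (W = 347*(1/465) = 347/465 ≈ 0.74624)
y + W*(-154) = -418 + (347/465)*(-154) = -418 - 53438/465 = -247808/465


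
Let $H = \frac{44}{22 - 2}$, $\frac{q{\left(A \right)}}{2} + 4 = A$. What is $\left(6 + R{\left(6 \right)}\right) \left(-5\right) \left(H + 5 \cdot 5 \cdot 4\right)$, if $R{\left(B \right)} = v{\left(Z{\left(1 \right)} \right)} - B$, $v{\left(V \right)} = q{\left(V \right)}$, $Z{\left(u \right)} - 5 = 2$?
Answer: $-3066$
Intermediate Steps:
$q{\left(A \right)} = -8 + 2 A$
$Z{\left(u \right)} = 7$ ($Z{\left(u \right)} = 5 + 2 = 7$)
$v{\left(V \right)} = -8 + 2 V$
$R{\left(B \right)} = 6 - B$ ($R{\left(B \right)} = \left(-8 + 2 \cdot 7\right) - B = \left(-8 + 14\right) - B = 6 - B$)
$H = \frac{11}{5}$ ($H = \frac{44}{20} = 44 \cdot \frac{1}{20} = \frac{11}{5} \approx 2.2$)
$\left(6 + R{\left(6 \right)}\right) \left(-5\right) \left(H + 5 \cdot 5 \cdot 4\right) = \left(6 + \left(6 - 6\right)\right) \left(-5\right) \left(\frac{11}{5} + 5 \cdot 5 \cdot 4\right) = \left(6 + \left(6 - 6\right)\right) \left(-5\right) \left(\frac{11}{5} + 25 \cdot 4\right) = \left(6 + 0\right) \left(-5\right) \left(\frac{11}{5} + 100\right) = 6 \left(-5\right) \frac{511}{5} = \left(-30\right) \frac{511}{5} = -3066$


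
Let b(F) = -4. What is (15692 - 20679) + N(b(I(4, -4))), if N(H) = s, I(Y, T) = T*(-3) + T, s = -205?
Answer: -5192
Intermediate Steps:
I(Y, T) = -2*T (I(Y, T) = -3*T + T = -2*T)
N(H) = -205
(15692 - 20679) + N(b(I(4, -4))) = (15692 - 20679) - 205 = -4987 - 205 = -5192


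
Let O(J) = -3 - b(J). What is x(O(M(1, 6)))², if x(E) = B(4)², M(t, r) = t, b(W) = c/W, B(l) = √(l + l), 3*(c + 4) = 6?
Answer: 64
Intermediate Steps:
c = -2 (c = -4 + (⅓)*6 = -4 + 2 = -2)
B(l) = √2*√l (B(l) = √(2*l) = √2*√l)
b(W) = -2/W
O(J) = -3 + 2/J (O(J) = -3 - (-2)/J = -3 + 2/J)
x(E) = 8 (x(E) = (√2*√4)² = (√2*2)² = (2*√2)² = 8)
x(O(M(1, 6)))² = 8² = 64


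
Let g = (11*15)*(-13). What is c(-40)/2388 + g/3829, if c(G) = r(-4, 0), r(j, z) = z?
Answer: -2145/3829 ≈ -0.56020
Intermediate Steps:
g = -2145 (g = 165*(-13) = -2145)
c(G) = 0
c(-40)/2388 + g/3829 = 0/2388 - 2145/3829 = 0*(1/2388) - 2145*1/3829 = 0 - 2145/3829 = -2145/3829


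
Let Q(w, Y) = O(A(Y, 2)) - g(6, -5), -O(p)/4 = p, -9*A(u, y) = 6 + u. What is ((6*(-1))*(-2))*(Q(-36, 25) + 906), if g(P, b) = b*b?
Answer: 32212/3 ≈ 10737.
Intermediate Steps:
A(u, y) = -2/3 - u/9 (A(u, y) = -(6 + u)/9 = -2/3 - u/9)
O(p) = -4*p
g(P, b) = b**2
Q(w, Y) = -67/3 + 4*Y/9 (Q(w, Y) = -4*(-2/3 - Y/9) - 1*(-5)**2 = (8/3 + 4*Y/9) - 1*25 = (8/3 + 4*Y/9) - 25 = -67/3 + 4*Y/9)
((6*(-1))*(-2))*(Q(-36, 25) + 906) = ((6*(-1))*(-2))*((-67/3 + (4/9)*25) + 906) = (-6*(-2))*((-67/3 + 100/9) + 906) = 12*(-101/9 + 906) = 12*(8053/9) = 32212/3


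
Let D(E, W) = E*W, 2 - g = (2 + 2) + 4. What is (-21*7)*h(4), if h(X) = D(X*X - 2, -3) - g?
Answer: 5292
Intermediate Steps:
g = -6 (g = 2 - ((2 + 2) + 4) = 2 - (4 + 4) = 2 - 1*8 = 2 - 8 = -6)
h(X) = 12 - 3*X² (h(X) = (X*X - 2)*(-3) - 1*(-6) = (X² - 2)*(-3) + 6 = (-2 + X²)*(-3) + 6 = (6 - 3*X²) + 6 = 12 - 3*X²)
(-21*7)*h(4) = (-21*7)*(12 - 3*4²) = -147*(12 - 3*16) = -147*(12 - 48) = -147*(-36) = 5292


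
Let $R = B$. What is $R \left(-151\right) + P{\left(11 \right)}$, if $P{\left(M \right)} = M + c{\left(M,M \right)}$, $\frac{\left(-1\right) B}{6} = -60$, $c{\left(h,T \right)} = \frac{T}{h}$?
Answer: $-54348$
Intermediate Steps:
$B = 360$ ($B = \left(-6\right) \left(-60\right) = 360$)
$P{\left(M \right)} = 1 + M$ ($P{\left(M \right)} = M + \frac{M}{M} = M + 1 = 1 + M$)
$R = 360$
$R \left(-151\right) + P{\left(11 \right)} = 360 \left(-151\right) + \left(1 + 11\right) = -54360 + 12 = -54348$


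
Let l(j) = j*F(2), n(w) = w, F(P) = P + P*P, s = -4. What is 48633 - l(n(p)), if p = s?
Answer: 48657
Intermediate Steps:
F(P) = P + P²
p = -4
l(j) = 6*j (l(j) = j*(2*(1 + 2)) = j*(2*3) = j*6 = 6*j)
48633 - l(n(p)) = 48633 - 6*(-4) = 48633 - 1*(-24) = 48633 + 24 = 48657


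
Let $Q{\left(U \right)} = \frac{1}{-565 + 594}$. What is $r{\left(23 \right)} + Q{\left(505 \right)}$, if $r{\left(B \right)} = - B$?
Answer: $- \frac{666}{29} \approx -22.966$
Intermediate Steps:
$Q{\left(U \right)} = \frac{1}{29}$
$r{\left(23 \right)} + Q{\left(505 \right)} = \left(-1\right) 23 + \frac{1}{29} = -23 + \frac{1}{29} = - \frac{666}{29}$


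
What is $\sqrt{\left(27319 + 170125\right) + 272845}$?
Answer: $\sqrt{470289} \approx 685.78$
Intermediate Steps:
$\sqrt{\left(27319 + 170125\right) + 272845} = \sqrt{197444 + 272845} = \sqrt{470289}$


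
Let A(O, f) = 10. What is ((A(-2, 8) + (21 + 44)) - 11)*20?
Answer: 1280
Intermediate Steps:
((A(-2, 8) + (21 + 44)) - 11)*20 = ((10 + (21 + 44)) - 11)*20 = ((10 + 65) - 11)*20 = (75 - 11)*20 = 64*20 = 1280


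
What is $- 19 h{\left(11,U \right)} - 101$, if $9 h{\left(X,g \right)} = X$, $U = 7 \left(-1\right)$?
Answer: $- \frac{1118}{9} \approx -124.22$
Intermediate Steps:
$U = -7$
$h{\left(X,g \right)} = \frac{X}{9}$
$- 19 h{\left(11,U \right)} - 101 = - 19 \cdot \frac{1}{9} \cdot 11 - 101 = \left(-19\right) \frac{11}{9} - 101 = - \frac{209}{9} - 101 = - \frac{1118}{9}$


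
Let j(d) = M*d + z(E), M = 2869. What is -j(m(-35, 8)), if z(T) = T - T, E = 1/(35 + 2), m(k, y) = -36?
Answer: 103284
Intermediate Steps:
E = 1/37 ≈ 0.027027
z(T) = 0
j(d) = 2869*d (j(d) = 2869*d + 0 = 2869*d)
-j(m(-35, 8)) = -2869*(-36) = -1*(-103284) = 103284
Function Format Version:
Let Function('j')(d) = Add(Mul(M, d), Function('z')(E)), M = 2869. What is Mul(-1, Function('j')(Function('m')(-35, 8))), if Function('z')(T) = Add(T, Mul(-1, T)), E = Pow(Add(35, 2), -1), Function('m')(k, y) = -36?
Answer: 103284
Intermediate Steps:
E = Rational(1, 37) (E = Pow(37, -1) = Rational(1, 37) ≈ 0.027027)
Function('z')(T) = 0
Function('j')(d) = Mul(2869, d) (Function('j')(d) = Add(Mul(2869, d), 0) = Mul(2869, d))
Mul(-1, Function('j')(Function('m')(-35, 8))) = Mul(-1, Mul(2869, -36)) = Mul(-1, -103284) = 103284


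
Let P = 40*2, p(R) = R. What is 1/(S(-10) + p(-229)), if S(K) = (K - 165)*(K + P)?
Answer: -1/12479 ≈ -8.0135e-5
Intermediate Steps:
P = 80
S(K) = (-165 + K)*(80 + K) (S(K) = (K - 165)*(K + 80) = (-165 + K)*(80 + K))
1/(S(-10) + p(-229)) = 1/((-13200 + (-10)² - 85*(-10)) - 229) = 1/((-13200 + 100 + 850) - 229) = 1/(-12250 - 229) = 1/(-12479) = -1/12479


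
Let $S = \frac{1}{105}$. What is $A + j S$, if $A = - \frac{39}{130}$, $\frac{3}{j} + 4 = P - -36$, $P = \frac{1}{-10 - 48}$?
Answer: $- \frac{38839}{129850} \approx -0.29911$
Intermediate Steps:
$P = - \frac{1}{58}$ ($P = \frac{1}{-58} = - \frac{1}{58} \approx -0.017241$)
$j = \frac{174}{1855}$ ($j = \frac{3}{-4 - - \frac{2087}{58}} = \frac{3}{-4 + \left(- \frac{1}{58} + 36\right)} = \frac{3}{-4 + \frac{2087}{58}} = \frac{3}{\frac{1855}{58}} = 3 \cdot \frac{58}{1855} = \frac{174}{1855} \approx 0.093801$)
$S = \frac{1}{105} \approx 0.0095238$
$A = - \frac{3}{10}$ ($A = \left(-39\right) \frac{1}{130} = - \frac{3}{10} \approx -0.3$)
$A + j S = - \frac{3}{10} + \frac{174}{1855} \cdot \frac{1}{105} = - \frac{3}{10} + \frac{58}{64925} = - \frac{38839}{129850}$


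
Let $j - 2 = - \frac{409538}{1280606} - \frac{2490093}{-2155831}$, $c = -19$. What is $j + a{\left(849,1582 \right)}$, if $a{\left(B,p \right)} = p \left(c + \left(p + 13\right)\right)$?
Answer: $\frac{3441624109654898702}{1380385056793} \approx 2.4932 \cdot 10^{6}$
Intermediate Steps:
$a{\left(B,p \right)} = p \left(-6 + p\right)$ ($a{\left(B,p \right)} = p \left(-19 + \left(p + 13\right)\right) = p \left(-19 + \left(13 + p\right)\right) = p \left(-6 + p\right)$)
$j = \frac{3913736773726}{1380385056793}$ ($j = 2 - \left(- \frac{2490093}{2155831} + \frac{204769}{640303}\right) = 2 - - \frac{1152966660140}{1380385056793} = 2 + \left(- \frac{204769}{640303} + \frac{2490093}{2155831}\right) = 2 + \frac{1152966660140}{1380385056793} = \frac{3913736773726}{1380385056793} \approx 2.8353$)
$j + a{\left(849,1582 \right)} = \frac{3913736773726}{1380385056793} + 1582 \left(-6 + 1582\right) = \frac{3913736773726}{1380385056793} + 1582 \cdot 1576 = \frac{3913736773726}{1380385056793} + 2493232 = \frac{3441624109654898702}{1380385056793}$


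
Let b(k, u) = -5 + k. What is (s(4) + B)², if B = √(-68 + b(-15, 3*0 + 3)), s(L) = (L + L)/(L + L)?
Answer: -87 + 4*I*√22 ≈ -87.0 + 18.762*I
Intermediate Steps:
s(L) = 1 (s(L) = (2*L)/((2*L)) = (2*L)*(1/(2*L)) = 1)
B = 2*I*√22 (B = √(-68 + (-5 - 15)) = √(-68 - 20) = √(-88) = 2*I*√22 ≈ 9.3808*I)
(s(4) + B)² = (1 + 2*I*√22)²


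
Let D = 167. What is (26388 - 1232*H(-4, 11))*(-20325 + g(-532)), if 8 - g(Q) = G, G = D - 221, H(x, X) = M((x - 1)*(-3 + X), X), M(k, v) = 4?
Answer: -434843980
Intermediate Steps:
H(x, X) = 4
G = -54 (G = 167 - 221 = -54)
g(Q) = 62 (g(Q) = 8 - 1*(-54) = 8 + 54 = 62)
(26388 - 1232*H(-4, 11))*(-20325 + g(-532)) = (26388 - 1232*4)*(-20325 + 62) = (26388 - 4928)*(-20263) = 21460*(-20263) = -434843980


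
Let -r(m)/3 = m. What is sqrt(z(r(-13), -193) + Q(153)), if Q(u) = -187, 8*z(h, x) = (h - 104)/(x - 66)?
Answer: I*sqrt(200672682)/1036 ≈ 13.674*I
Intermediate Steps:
r(m) = -3*m
z(h, x) = (-104 + h)/(8*(-66 + x)) (z(h, x) = ((h - 104)/(x - 66))/8 = ((-104 + h)/(-66 + x))/8 = (-104 + h)/(8*(-66 + x)))
sqrt(z(r(-13), -193) + Q(153)) = sqrt((-104 - 3*(-13))/(8*(-66 - 193)) - 187) = sqrt((1/8)*(-104 + 39)/(-259) - 187) = sqrt((1/8)*(-1/259)*(-65) - 187) = sqrt(65/2072 - 187) = sqrt(-387399/2072) = I*sqrt(200672682)/1036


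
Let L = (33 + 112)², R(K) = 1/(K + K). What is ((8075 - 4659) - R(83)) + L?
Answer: 4057205/166 ≈ 24441.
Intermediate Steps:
R(K) = 1/(2*K)
L = 21025 (L = 145² = 21025)
((8075 - 4659) - R(83)) + L = ((8075 - 4659) - 1/(2*83)) + 21025 = (3416 - 1/(2*83)) + 21025 = (3416 - 1*1/166) + 21025 = (3416 - 1/166) + 21025 = 567055/166 + 21025 = 4057205/166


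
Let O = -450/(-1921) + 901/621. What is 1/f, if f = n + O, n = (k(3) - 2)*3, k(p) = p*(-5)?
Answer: -1192941/58829720 ≈ -0.020278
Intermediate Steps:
k(p) = -5*p
n = -51 (n = (-5*3 - 2)*3 = (-15 - 2)*3 = -17*3 = -51)
O = 2010271/1192941 (O = -450*(-1/1921) + 901*(1/621) = 450/1921 + 901/621 = 2010271/1192941 ≈ 1.6851)
f = -58829720/1192941 (f = -51 + 2010271/1192941 = -58829720/1192941 ≈ -49.315)
1/f = 1/(-58829720/1192941) = -1192941/58829720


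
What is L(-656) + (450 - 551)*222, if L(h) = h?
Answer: -23078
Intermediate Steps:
L(-656) + (450 - 551)*222 = -656 + (450 - 551)*222 = -656 - 101*222 = -656 - 22422 = -23078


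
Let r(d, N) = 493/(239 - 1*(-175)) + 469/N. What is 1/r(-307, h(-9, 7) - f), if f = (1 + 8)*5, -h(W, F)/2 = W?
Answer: -1242/20095 ≈ -0.061806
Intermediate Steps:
h(W, F) = -2*W
f = 45 (f = 9*5 = 45)
r(d, N) = 493/414 + 469/N (r(d, N) = 493/(239 + 175) + 469/N = 493/414 + 469/N)
1/r(-307, h(-9, 7) - f) = 1/(493/414 + 469/(-2*(-9) - 1*45)) = 1/(493/414 + 469/(18 - 45)) = 1/(493/414 + 469/(-27)) = 1/(493/414 + 469*(-1/27)) = 1/(493/414 - 469/27) = 1/(-20095/1242) = -1242/20095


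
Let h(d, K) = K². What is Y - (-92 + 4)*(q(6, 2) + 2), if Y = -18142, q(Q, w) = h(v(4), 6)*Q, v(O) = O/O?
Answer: 1042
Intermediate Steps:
v(O) = 1
q(Q, w) = 36*Q (q(Q, w) = 6²*Q = 36*Q)
Y - (-92 + 4)*(q(6, 2) + 2) = -18142 - (-92 + 4)*(36*6 + 2) = -18142 - (-88)*(216 + 2) = -18142 - (-88)*218 = -18142 - 1*(-19184) = -18142 + 19184 = 1042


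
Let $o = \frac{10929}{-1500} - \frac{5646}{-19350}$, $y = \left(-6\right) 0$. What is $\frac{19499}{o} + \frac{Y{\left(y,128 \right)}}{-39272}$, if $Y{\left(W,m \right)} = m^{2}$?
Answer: $- \frac{6174902027596}{2214582443} \approx -2788.3$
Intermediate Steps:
$y = 0$
$o = - \frac{451127}{64500}$ ($o = 10929 \left(- \frac{1}{1500}\right) - - \frac{941}{3225} = - \frac{3643}{500} + \frac{941}{3225} = - \frac{451127}{64500} \approx -6.9942$)
$\frac{19499}{o} + \frac{Y{\left(y,128 \right)}}{-39272} = \frac{19499}{- \frac{451127}{64500}} + \frac{128^{2}}{-39272} = 19499 \left(- \frac{64500}{451127}\right) + 16384 \left(- \frac{1}{39272}\right) = - \frac{1257685500}{451127} - \frac{2048}{4909} = - \frac{6174902027596}{2214582443}$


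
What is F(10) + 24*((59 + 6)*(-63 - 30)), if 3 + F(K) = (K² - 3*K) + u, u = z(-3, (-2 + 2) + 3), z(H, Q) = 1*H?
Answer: -145016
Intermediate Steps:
z(H, Q) = H
u = -3
F(K) = -6 + K² - 3*K (F(K) = -3 + ((K² - 3*K) - 3) = -3 + (-3 + K² - 3*K) = -6 + K² - 3*K)
F(10) + 24*((59 + 6)*(-63 - 30)) = (-6 + 10² - 3*10) + 24*((59 + 6)*(-63 - 30)) = (-6 + 100 - 30) + 24*(65*(-93)) = 64 + 24*(-6045) = 64 - 145080 = -145016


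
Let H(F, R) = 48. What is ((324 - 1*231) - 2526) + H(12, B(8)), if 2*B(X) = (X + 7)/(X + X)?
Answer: -2385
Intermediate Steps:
B(X) = (7 + X)/(4*X) (B(X) = ((X + 7)/(X + X))/2 = ((7 + X)/((2*X)))/2 = ((7 + X)*(1/(2*X)))/2 = ((7 + X)/(2*X))/2 = (7 + X)/(4*X))
((324 - 1*231) - 2526) + H(12, B(8)) = ((324 - 1*231) - 2526) + 48 = ((324 - 231) - 2526) + 48 = (93 - 2526) + 48 = -2433 + 48 = -2385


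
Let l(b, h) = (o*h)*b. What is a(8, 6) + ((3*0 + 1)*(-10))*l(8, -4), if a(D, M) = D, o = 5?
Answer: 1608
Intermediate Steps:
l(b, h) = 5*b*h (l(b, h) = (5*h)*b = 5*b*h)
a(8, 6) + ((3*0 + 1)*(-10))*l(8, -4) = 8 + ((3*0 + 1)*(-10))*(5*8*(-4)) = 8 + ((0 + 1)*(-10))*(-160) = 8 + (1*(-10))*(-160) = 8 - 10*(-160) = 8 + 1600 = 1608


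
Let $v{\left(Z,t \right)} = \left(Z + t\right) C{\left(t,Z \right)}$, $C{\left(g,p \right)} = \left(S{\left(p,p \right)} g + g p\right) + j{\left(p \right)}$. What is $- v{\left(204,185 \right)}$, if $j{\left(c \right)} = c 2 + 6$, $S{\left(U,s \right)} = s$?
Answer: $-29522766$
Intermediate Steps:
$j{\left(c \right)} = 6 + 2 c$ ($j{\left(c \right)} = 2 c + 6 = 6 + 2 c$)
$C{\left(g,p \right)} = 6 + 2 p + 2 g p$ ($C{\left(g,p \right)} = \left(p g + g p\right) + \left(6 + 2 p\right) = \left(g p + g p\right) + \left(6 + 2 p\right) = 2 g p + \left(6 + 2 p\right) = 6 + 2 p + 2 g p$)
$v{\left(Z,t \right)} = \left(Z + t\right) \left(6 + 2 Z + 2 Z t\right)$ ($v{\left(Z,t \right)} = \left(Z + t\right) \left(6 + 2 Z + 2 t Z\right) = \left(Z + t\right) \left(6 + 2 Z + 2 Z t\right)$)
$- v{\left(204,185 \right)} = - 2 \left(204 + 185\right) \left(3 + 204 + 204 \cdot 185\right) = - 2 \cdot 389 \left(3 + 204 + 37740\right) = - 2 \cdot 389 \cdot 37947 = \left(-1\right) 29522766 = -29522766$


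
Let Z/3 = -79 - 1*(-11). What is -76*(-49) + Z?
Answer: 3520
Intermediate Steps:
Z = -204 (Z = 3*(-79 - 1*(-11)) = 3*(-79 + 11) = 3*(-68) = -204)
-76*(-49) + Z = -76*(-49) - 204 = 3724 - 204 = 3520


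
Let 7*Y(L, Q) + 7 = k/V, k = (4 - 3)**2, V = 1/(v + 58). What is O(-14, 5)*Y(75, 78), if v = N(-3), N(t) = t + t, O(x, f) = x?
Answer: -90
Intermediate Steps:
N(t) = 2*t
v = -6 (v = 2*(-3) = -6)
V = 1/52 (V = 1/(-6 + 58) = 1/52 ≈ 0.019231)
k = 1 (k = 1**2 = 1)
Y(L, Q) = 45/7 (Y(L, Q) = -1 + (1/(1/52))/7 = -1 + (1*52)/7 = -1 + (1/7)*52 = -1 + 52/7 = 45/7)
O(-14, 5)*Y(75, 78) = -14*45/7 = -90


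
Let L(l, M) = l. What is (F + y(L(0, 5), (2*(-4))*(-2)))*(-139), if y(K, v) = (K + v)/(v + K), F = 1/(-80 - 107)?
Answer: -25854/187 ≈ -138.26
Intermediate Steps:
F = -1/187 (F = 1/(-187) = -1/187 ≈ -0.0053476)
y(K, v) = 1 (y(K, v) = (K + v)/(K + v) = 1)
(F + y(L(0, 5), (2*(-4))*(-2)))*(-139) = (-1/187 + 1)*(-139) = (186/187)*(-139) = -25854/187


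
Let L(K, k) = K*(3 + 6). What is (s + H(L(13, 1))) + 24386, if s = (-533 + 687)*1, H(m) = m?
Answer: 24657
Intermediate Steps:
L(K, k) = 9*K (L(K, k) = K*9 = 9*K)
s = 154 (s = 154*1 = 154)
(s + H(L(13, 1))) + 24386 = (154 + 9*13) + 24386 = (154 + 117) + 24386 = 271 + 24386 = 24657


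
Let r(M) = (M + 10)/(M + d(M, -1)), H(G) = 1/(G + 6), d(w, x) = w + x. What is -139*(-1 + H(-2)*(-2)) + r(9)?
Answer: 7127/34 ≈ 209.62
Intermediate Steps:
H(G) = 1/(6 + G)
r(M) = (10 + M)/(-1 + 2*M) (r(M) = (M + 10)/(M + (M - 1)) = (10 + M)/(M + (-1 + M)) = (10 + M)/(-1 + 2*M))
-139*(-1 + H(-2)*(-2)) + r(9) = -139*(-1 - 2/(6 - 2)) + (10 + 9)/(-1 + 2*9) = -139*(-1 - 2/4) + 19/(-1 + 18) = -139*(-1 + (¼)*(-2)) + 19/17 = -139*(-1 - ½) + (1/17)*19 = -139*(-3/2) + 19/17 = 417/2 + 19/17 = 7127/34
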